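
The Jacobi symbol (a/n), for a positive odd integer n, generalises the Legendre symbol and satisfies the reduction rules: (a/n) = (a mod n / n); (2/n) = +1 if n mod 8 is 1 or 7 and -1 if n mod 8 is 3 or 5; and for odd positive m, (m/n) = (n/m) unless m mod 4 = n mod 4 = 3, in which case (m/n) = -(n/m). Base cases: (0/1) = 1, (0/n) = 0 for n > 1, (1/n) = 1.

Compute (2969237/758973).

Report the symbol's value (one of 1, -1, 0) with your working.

(2969237/758973): 2969237 mod 758973 = 692318, so (2969237/758973) = (692318/758973)
factor out 2^1: 692318 = 2^1·346159; with 758973 mod 8 = 5, (2/758973) = -1; sign now -1; continue with (346159/758973)
flip (346159/758973) -> (758973/346159): both odd, 346159 mod 4 = 3, 758973 mod 4 = 1, so the flip contributes +1; sign now -1
(758973/346159): 758973 mod 346159 = 66655, so (758973/346159) = (66655/346159)
flip (66655/346159) -> (346159/66655): both odd, 66655 mod 4 = 3, 346159 mod 4 = 3, so the flip contributes -1; sign now +1
(346159/66655): 346159 mod 66655 = 12884, so (346159/66655) = (12884/66655)
factor out 2^2: 12884 = 2^2·3221; with 66655 mod 8 = 7, (2/66655) = +1; sign now +1; continue with (3221/66655)
flip (3221/66655) -> (66655/3221): both odd, 3221 mod 4 = 1, 66655 mod 4 = 3, so the flip contributes +1; sign now +1
(66655/3221): 66655 mod 3221 = 2235, so (66655/3221) = (2235/3221)
flip (2235/3221) -> (3221/2235): both odd, 2235 mod 4 = 3, 3221 mod 4 = 1, so the flip contributes +1; sign now +1
(3221/2235): 3221 mod 2235 = 986, so (3221/2235) = (986/2235)
factor out 2^1: 986 = 2^1·493; with 2235 mod 8 = 3, (2/2235) = -1; sign now -1; continue with (493/2235)
flip (493/2235) -> (2235/493): both odd, 493 mod 4 = 1, 2235 mod 4 = 3, so the flip contributes +1; sign now -1
(2235/493): 2235 mod 493 = 263, so (2235/493) = (263/493)
flip (263/493) -> (493/263): both odd, 263 mod 4 = 3, 493 mod 4 = 1, so the flip contributes +1; sign now -1
(493/263): 493 mod 263 = 230, so (493/263) = (230/263)
factor out 2^1: 230 = 2^1·115; with 263 mod 8 = 7, (2/263) = +1; sign now -1; continue with (115/263)
flip (115/263) -> (263/115): both odd, 115 mod 4 = 3, 263 mod 4 = 3, so the flip contributes -1; sign now +1
(263/115): 263 mod 115 = 33, so (263/115) = (33/115)
flip (33/115) -> (115/33): both odd, 33 mod 4 = 1, 115 mod 4 = 3, so the flip contributes +1; sign now +1
(115/33): 115 mod 33 = 16, so (115/33) = (16/33)
factor out 2^4: 16 = 2^4·1; with 33 mod 8 = 1, (2/33) = +1; sign now +1; continue with (1/33)
reached (1/33) = 1, so the symbol is +1

1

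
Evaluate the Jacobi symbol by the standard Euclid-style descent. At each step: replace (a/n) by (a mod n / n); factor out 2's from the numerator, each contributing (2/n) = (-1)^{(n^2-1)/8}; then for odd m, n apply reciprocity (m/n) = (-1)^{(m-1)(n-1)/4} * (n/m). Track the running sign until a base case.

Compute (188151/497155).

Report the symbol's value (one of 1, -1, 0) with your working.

reciprocity: (188151/497155) = -1·(497155/188151) since 188151 mod 4 = 3, 497155 mod 4 = 3; sign now -1
(497155/188151) = (120853/188151)   [reduce mod 188151]
reciprocity: (120853/188151) = +1·(188151/120853) since 120853 mod 4 = 1, 188151 mod 4 = 3; sign now -1
(188151/120853) = (67298/120853)   [reduce mod 120853]
67298 = 2^1·33649; (2/120853) = -1 since 120853 mod 8 = 5, so (67298/120853) = (-1)^1·(33649/120853); sign now +1
reciprocity: (33649/120853) = +1·(120853/33649) since 33649 mod 4 = 1, 120853 mod 4 = 1; sign now +1
(120853/33649) = (19906/33649)   [reduce mod 33649]
19906 = 2^1·9953; (2/33649) = +1 since 33649 mod 8 = 1, so (19906/33649) = (+1)^1·(9953/33649); sign now +1
reciprocity: (9953/33649) = +1·(33649/9953) since 9953 mod 4 = 1, 33649 mod 4 = 1; sign now +1
(33649/9953) = (3790/9953)   [reduce mod 9953]
3790 = 2^1·1895; (2/9953) = +1 since 9953 mod 8 = 1, so (3790/9953) = (+1)^1·(1895/9953); sign now +1
reciprocity: (1895/9953) = +1·(9953/1895) since 1895 mod 4 = 3, 9953 mod 4 = 1; sign now +1
(9953/1895) = (478/1895)   [reduce mod 1895]
478 = 2^1·239; (2/1895) = +1 since 1895 mod 8 = 7, so (478/1895) = (+1)^1·(239/1895); sign now +1
reciprocity: (239/1895) = -1·(1895/239) since 239 mod 4 = 3, 1895 mod 4 = 3; sign now -1
(1895/239) = (222/239)   [reduce mod 239]
222 = 2^1·111; (2/239) = +1 since 239 mod 8 = 7, so (222/239) = (+1)^1·(111/239); sign now -1
reciprocity: (111/239) = -1·(239/111) since 111 mod 4 = 3, 239 mod 4 = 3; sign now +1
(239/111) = (17/111)   [reduce mod 111]
reciprocity: (17/111) = +1·(111/17) since 17 mod 4 = 1, 111 mod 4 = 3; sign now +1
(111/17) = (9/17)   [reduce mod 17]
reciprocity: (9/17) = +1·(17/9) since 9 mod 4 = 1, 17 mod 4 = 1; sign now +1
(17/9) = (8/9)   [reduce mod 9]
8 = 2^3·1; (2/9) = +1 since 9 mod 8 = 1, so (8/9) = (+1)^3·(1/9); sign now +1
(1/9) = 1; final value = sign = +1

1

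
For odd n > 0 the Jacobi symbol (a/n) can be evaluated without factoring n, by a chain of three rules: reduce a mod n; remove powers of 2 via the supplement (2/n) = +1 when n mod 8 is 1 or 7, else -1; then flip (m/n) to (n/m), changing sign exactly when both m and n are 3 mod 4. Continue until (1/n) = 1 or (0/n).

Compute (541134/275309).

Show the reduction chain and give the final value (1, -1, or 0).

(541134/275309) = (265825/275309)   [reduce mod 275309]
reciprocity: (265825/275309) = +1·(275309/265825) since 265825 mod 4 = 1, 275309 mod 4 = 1; sign now +1
(275309/265825) = (9484/265825)   [reduce mod 265825]
9484 = 2^2·2371; (2/265825) = +1 since 265825 mod 8 = 1, so (9484/265825) = (+1)^2·(2371/265825); sign now +1
reciprocity: (2371/265825) = +1·(265825/2371) since 2371 mod 4 = 3, 265825 mod 4 = 1; sign now +1
(265825/2371) = (273/2371)   [reduce mod 2371]
reciprocity: (273/2371) = +1·(2371/273) since 273 mod 4 = 1, 2371 mod 4 = 3; sign now +1
(2371/273) = (187/273)   [reduce mod 273]
reciprocity: (187/273) = +1·(273/187) since 187 mod 4 = 3, 273 mod 4 = 1; sign now +1
(273/187) = (86/187)   [reduce mod 187]
86 = 2^1·43; (2/187) = -1 since 187 mod 8 = 3, so (86/187) = (-1)^1·(43/187); sign now -1
reciprocity: (43/187) = -1·(187/43) since 43 mod 4 = 3, 187 mod 4 = 3; sign now +1
(187/43) = (15/43)   [reduce mod 43]
reciprocity: (15/43) = -1·(43/15) since 15 mod 4 = 3, 43 mod 4 = 3; sign now -1
(43/15) = (13/15)   [reduce mod 15]
reciprocity: (13/15) = +1·(15/13) since 13 mod 4 = 1, 15 mod 4 = 3; sign now -1
(15/13) = (2/13)   [reduce mod 13]
2 = 2^1·1; (2/13) = -1 since 13 mod 8 = 5, so (2/13) = (-1)^1·(1/13); sign now +1
(1/13) = 1; final value = sign = +1

1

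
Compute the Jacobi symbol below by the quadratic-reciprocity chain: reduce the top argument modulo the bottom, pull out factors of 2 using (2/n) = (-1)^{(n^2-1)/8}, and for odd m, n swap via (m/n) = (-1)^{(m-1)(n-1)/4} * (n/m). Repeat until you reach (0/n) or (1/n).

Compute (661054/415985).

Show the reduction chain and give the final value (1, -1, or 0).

1

(661054/415985): 661054 mod 415985 = 245069, so (661054/415985) = (245069/415985)
flip (245069/415985) -> (415985/245069): both odd, 245069 mod 4 = 1, 415985 mod 4 = 1, so the flip contributes +1; sign now +1
(415985/245069): 415985 mod 245069 = 170916, so (415985/245069) = (170916/245069)
factor out 2^2: 170916 = 2^2·42729; with 245069 mod 8 = 5, (2/245069) = -1; sign now +1; continue with (42729/245069)
flip (42729/245069) -> (245069/42729): both odd, 42729 mod 4 = 1, 245069 mod 4 = 1, so the flip contributes +1; sign now +1
(245069/42729): 245069 mod 42729 = 31424, so (245069/42729) = (31424/42729)
factor out 2^6: 31424 = 2^6·491; with 42729 mod 8 = 1, (2/42729) = +1; sign now +1; continue with (491/42729)
flip (491/42729) -> (42729/491): both odd, 491 mod 4 = 3, 42729 mod 4 = 1, so the flip contributes +1; sign now +1
(42729/491): 42729 mod 491 = 12, so (42729/491) = (12/491)
factor out 2^2: 12 = 2^2·3; with 491 mod 8 = 3, (2/491) = -1; sign now +1; continue with (3/491)
flip (3/491) -> (491/3): both odd, 3 mod 4 = 3, 491 mod 4 = 3, so the flip contributes -1; sign now -1
(491/3): 491 mod 3 = 2, so (491/3) = (2/3)
factor out 2^1: 2 = 2^1·1; with 3 mod 8 = 3, (2/3) = -1; sign now +1; continue with (1/3)
reached (1/3) = 1, so the symbol is +1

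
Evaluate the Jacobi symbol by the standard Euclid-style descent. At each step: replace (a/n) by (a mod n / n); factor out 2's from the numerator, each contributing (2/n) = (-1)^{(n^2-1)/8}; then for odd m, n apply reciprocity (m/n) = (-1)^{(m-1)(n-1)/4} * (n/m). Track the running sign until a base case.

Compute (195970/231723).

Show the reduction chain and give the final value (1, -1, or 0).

195970 = 2^1·97985; (2/231723) = -1 since 231723 mod 8 = 3, so (195970/231723) = (-1)^1·(97985/231723); sign now -1
reciprocity: (97985/231723) = +1·(231723/97985) since 97985 mod 4 = 1, 231723 mod 4 = 3; sign now -1
(231723/97985) = (35753/97985)   [reduce mod 97985]
reciprocity: (35753/97985) = +1·(97985/35753) since 35753 mod 4 = 1, 97985 mod 4 = 1; sign now -1
(97985/35753) = (26479/35753)   [reduce mod 35753]
reciprocity: (26479/35753) = +1·(35753/26479) since 26479 mod 4 = 3, 35753 mod 4 = 1; sign now -1
(35753/26479) = (9274/26479)   [reduce mod 26479]
9274 = 2^1·4637; (2/26479) = +1 since 26479 mod 8 = 7, so (9274/26479) = (+1)^1·(4637/26479); sign now -1
reciprocity: (4637/26479) = +1·(26479/4637) since 4637 mod 4 = 1, 26479 mod 4 = 3; sign now -1
(26479/4637) = (3294/4637)   [reduce mod 4637]
3294 = 2^1·1647; (2/4637) = -1 since 4637 mod 8 = 5, so (3294/4637) = (-1)^1·(1647/4637); sign now +1
reciprocity: (1647/4637) = +1·(4637/1647) since 1647 mod 4 = 3, 4637 mod 4 = 1; sign now +1
(4637/1647) = (1343/1647)   [reduce mod 1647]
reciprocity: (1343/1647) = -1·(1647/1343) since 1343 mod 4 = 3, 1647 mod 4 = 3; sign now -1
(1647/1343) = (304/1343)   [reduce mod 1343]
304 = 2^4·19; (2/1343) = +1 since 1343 mod 8 = 7, so (304/1343) = (+1)^4·(19/1343); sign now -1
reciprocity: (19/1343) = -1·(1343/19) since 19 mod 4 = 3, 1343 mod 4 = 3; sign now +1
(1343/19) = (13/19)   [reduce mod 19]
reciprocity: (13/19) = +1·(19/13) since 13 mod 4 = 1, 19 mod 4 = 3; sign now +1
(19/13) = (6/13)   [reduce mod 13]
6 = 2^1·3; (2/13) = -1 since 13 mod 8 = 5, so (6/13) = (-1)^1·(3/13); sign now -1
reciprocity: (3/13) = +1·(13/3) since 3 mod 4 = 3, 13 mod 4 = 1; sign now -1
(13/3) = (1/3)   [reduce mod 3]
(1/3) = 1; final value = sign = -1

-1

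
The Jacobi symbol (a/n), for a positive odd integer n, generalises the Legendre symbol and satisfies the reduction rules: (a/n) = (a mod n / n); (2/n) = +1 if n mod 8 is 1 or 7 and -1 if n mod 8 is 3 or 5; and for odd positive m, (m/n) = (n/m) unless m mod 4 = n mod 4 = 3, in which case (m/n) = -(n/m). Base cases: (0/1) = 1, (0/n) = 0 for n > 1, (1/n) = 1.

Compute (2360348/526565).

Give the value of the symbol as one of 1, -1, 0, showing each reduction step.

(2360348/526565) = (254088/526565)   [reduce mod 526565]
254088 = 2^3·31761; (2/526565) = -1 since 526565 mod 8 = 5, so (254088/526565) = (-1)^3·(31761/526565); sign now -1
reciprocity: (31761/526565) = +1·(526565/31761) since 31761 mod 4 = 1, 526565 mod 4 = 1; sign now -1
(526565/31761) = (18389/31761)   [reduce mod 31761]
reciprocity: (18389/31761) = +1·(31761/18389) since 18389 mod 4 = 1, 31761 mod 4 = 1; sign now -1
(31761/18389) = (13372/18389)   [reduce mod 18389]
13372 = 2^2·3343; (2/18389) = -1 since 18389 mod 8 = 5, so (13372/18389) = (-1)^2·(3343/18389); sign now -1
reciprocity: (3343/18389) = +1·(18389/3343) since 3343 mod 4 = 3, 18389 mod 4 = 1; sign now -1
(18389/3343) = (1674/3343)   [reduce mod 3343]
1674 = 2^1·837; (2/3343) = +1 since 3343 mod 8 = 7, so (1674/3343) = (+1)^1·(837/3343); sign now -1
reciprocity: (837/3343) = +1·(3343/837) since 837 mod 4 = 1, 3343 mod 4 = 3; sign now -1
(3343/837) = (832/837)   [reduce mod 837]
832 = 2^6·13; (2/837) = -1 since 837 mod 8 = 5, so (832/837) = (-1)^6·(13/837); sign now -1
reciprocity: (13/837) = +1·(837/13) since 13 mod 4 = 1, 837 mod 4 = 1; sign now -1
(837/13) = (5/13)   [reduce mod 13]
reciprocity: (5/13) = +1·(13/5) since 5 mod 4 = 1, 13 mod 4 = 1; sign now -1
(13/5) = (3/5)   [reduce mod 5]
reciprocity: (3/5) = +1·(5/3) since 3 mod 4 = 3, 5 mod 4 = 1; sign now -1
(5/3) = (2/3)   [reduce mod 3]
2 = 2^1·1; (2/3) = -1 since 3 mod 8 = 3, so (2/3) = (-1)^1·(1/3); sign now +1
(1/3) = 1; final value = sign = +1

1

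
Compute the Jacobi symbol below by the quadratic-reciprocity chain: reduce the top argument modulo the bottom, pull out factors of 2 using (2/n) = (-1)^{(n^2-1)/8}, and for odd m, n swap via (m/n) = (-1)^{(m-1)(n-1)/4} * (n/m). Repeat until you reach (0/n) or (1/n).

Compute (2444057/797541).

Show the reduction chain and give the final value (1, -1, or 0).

1

(2444057/797541) = (51434/797541)   [reduce mod 797541]
51434 = 2^1·25717; (2/797541) = -1 since 797541 mod 8 = 5, so (51434/797541) = (-1)^1·(25717/797541); sign now -1
reciprocity: (25717/797541) = +1·(797541/25717) since 25717 mod 4 = 1, 797541 mod 4 = 1; sign now -1
(797541/25717) = (314/25717)   [reduce mod 25717]
314 = 2^1·157; (2/25717) = -1 since 25717 mod 8 = 5, so (314/25717) = (-1)^1·(157/25717); sign now +1
reciprocity: (157/25717) = +1·(25717/157) since 157 mod 4 = 1, 25717 mod 4 = 1; sign now +1
(25717/157) = (126/157)   [reduce mod 157]
126 = 2^1·63; (2/157) = -1 since 157 mod 8 = 5, so (126/157) = (-1)^1·(63/157); sign now -1
reciprocity: (63/157) = +1·(157/63) since 63 mod 4 = 3, 157 mod 4 = 1; sign now -1
(157/63) = (31/63)   [reduce mod 63]
reciprocity: (31/63) = -1·(63/31) since 31 mod 4 = 3, 63 mod 4 = 3; sign now +1
(63/31) = (1/31)   [reduce mod 31]
(1/31) = 1; final value = sign = +1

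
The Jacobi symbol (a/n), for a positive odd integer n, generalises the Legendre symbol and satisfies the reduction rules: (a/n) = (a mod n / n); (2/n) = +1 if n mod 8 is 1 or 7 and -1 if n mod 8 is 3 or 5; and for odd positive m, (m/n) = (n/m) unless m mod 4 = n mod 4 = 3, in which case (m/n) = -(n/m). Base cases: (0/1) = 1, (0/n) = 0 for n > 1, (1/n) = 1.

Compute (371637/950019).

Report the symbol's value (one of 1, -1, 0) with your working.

0

reciprocity: (371637/950019) = +1·(950019/371637) since 371637 mod 4 = 1, 950019 mod 4 = 3; sign now +1
(950019/371637) = (206745/371637)   [reduce mod 371637]
reciprocity: (206745/371637) = +1·(371637/206745) since 206745 mod 4 = 1, 371637 mod 4 = 1; sign now +1
(371637/206745) = (164892/206745)   [reduce mod 206745]
164892 = 2^2·41223; (2/206745) = +1 since 206745 mod 8 = 1, so (164892/206745) = (+1)^2·(41223/206745); sign now +1
reciprocity: (41223/206745) = +1·(206745/41223) since 41223 mod 4 = 3, 206745 mod 4 = 1; sign now +1
(206745/41223) = (630/41223)   [reduce mod 41223]
630 = 2^1·315; (2/41223) = +1 since 41223 mod 8 = 7, so (630/41223) = (+1)^1·(315/41223); sign now +1
reciprocity: (315/41223) = -1·(41223/315) since 315 mod 4 = 3, 41223 mod 4 = 3; sign now -1
(41223/315) = (273/315)   [reduce mod 315]
reciprocity: (273/315) = +1·(315/273) since 273 mod 4 = 1, 315 mod 4 = 3; sign now -1
(315/273) = (42/273)   [reduce mod 273]
42 = 2^1·21; (2/273) = +1 since 273 mod 8 = 1, so (42/273) = (+1)^1·(21/273); sign now -1
reciprocity: (21/273) = +1·(273/21) since 21 mod 4 = 1, 273 mod 4 = 1; sign now -1
(273/21) = (0/21)   [reduce mod 21]
(0/21) = 0   [gcd(a, n) > 1]; final value = 0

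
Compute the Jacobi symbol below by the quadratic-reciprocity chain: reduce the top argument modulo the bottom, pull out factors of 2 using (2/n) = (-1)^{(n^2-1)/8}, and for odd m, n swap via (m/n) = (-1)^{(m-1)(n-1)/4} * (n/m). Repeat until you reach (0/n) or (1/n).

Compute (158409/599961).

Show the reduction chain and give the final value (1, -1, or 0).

flip (158409/599961) -> (599961/158409): both odd, 158409 mod 4 = 1, 599961 mod 4 = 1, so the flip contributes +1; sign now +1
(599961/158409): 599961 mod 158409 = 124734, so (599961/158409) = (124734/158409)
factor out 2^1: 124734 = 2^1·62367; with 158409 mod 8 = 1, (2/158409) = +1; sign now +1; continue with (62367/158409)
flip (62367/158409) -> (158409/62367): both odd, 62367 mod 4 = 3, 158409 mod 4 = 1, so the flip contributes +1; sign now +1
(158409/62367): 158409 mod 62367 = 33675, so (158409/62367) = (33675/62367)
flip (33675/62367) -> (62367/33675): both odd, 33675 mod 4 = 3, 62367 mod 4 = 3, so the flip contributes -1; sign now -1
(62367/33675): 62367 mod 33675 = 28692, so (62367/33675) = (28692/33675)
factor out 2^2: 28692 = 2^2·7173; with 33675 mod 8 = 3, (2/33675) = -1; sign now -1; continue with (7173/33675)
flip (7173/33675) -> (33675/7173): both odd, 7173 mod 4 = 1, 33675 mod 4 = 3, so the flip contributes +1; sign now -1
(33675/7173): 33675 mod 7173 = 4983, so (33675/7173) = (4983/7173)
flip (4983/7173) -> (7173/4983): both odd, 4983 mod 4 = 3, 7173 mod 4 = 1, so the flip contributes +1; sign now -1
(7173/4983): 7173 mod 4983 = 2190, so (7173/4983) = (2190/4983)
factor out 2^1: 2190 = 2^1·1095; with 4983 mod 8 = 7, (2/4983) = +1; sign now -1; continue with (1095/4983)
flip (1095/4983) -> (4983/1095): both odd, 1095 mod 4 = 3, 4983 mod 4 = 3, so the flip contributes -1; sign now +1
(4983/1095): 4983 mod 1095 = 603, so (4983/1095) = (603/1095)
flip (603/1095) -> (1095/603): both odd, 603 mod 4 = 3, 1095 mod 4 = 3, so the flip contributes -1; sign now -1
(1095/603): 1095 mod 603 = 492, so (1095/603) = (492/603)
factor out 2^2: 492 = 2^2·123; with 603 mod 8 = 3, (2/603) = -1; sign now -1; continue with (123/603)
flip (123/603) -> (603/123): both odd, 123 mod 4 = 3, 603 mod 4 = 3, so the flip contributes -1; sign now +1
(603/123): 603 mod 123 = 111, so (603/123) = (111/123)
flip (111/123) -> (123/111): both odd, 111 mod 4 = 3, 123 mod 4 = 3, so the flip contributes -1; sign now -1
(123/111): 123 mod 111 = 12, so (123/111) = (12/111)
factor out 2^2: 12 = 2^2·3; with 111 mod 8 = 7, (2/111) = +1; sign now -1; continue with (3/111)
flip (3/111) -> (111/3): both odd, 3 mod 4 = 3, 111 mod 4 = 3, so the flip contributes -1; sign now +1
(111/3): 111 mod 3 = 0, so (111/3) = (0/3)
reached (0/3); gcd(a, n) > 1, so (0/3) = 0 and the symbol is 0

0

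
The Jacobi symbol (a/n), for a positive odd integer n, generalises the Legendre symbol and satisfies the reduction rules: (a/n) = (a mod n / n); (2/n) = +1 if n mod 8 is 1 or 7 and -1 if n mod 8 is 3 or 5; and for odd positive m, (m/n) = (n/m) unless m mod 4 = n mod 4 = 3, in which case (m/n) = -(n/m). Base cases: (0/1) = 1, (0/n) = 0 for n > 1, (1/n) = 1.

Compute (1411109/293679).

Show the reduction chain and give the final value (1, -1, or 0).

1

(1411109/293679) = (236393/293679)   [reduce mod 293679]
reciprocity: (236393/293679) = +1·(293679/236393) since 236393 mod 4 = 1, 293679 mod 4 = 3; sign now +1
(293679/236393) = (57286/236393)   [reduce mod 236393]
57286 = 2^1·28643; (2/236393) = +1 since 236393 mod 8 = 1, so (57286/236393) = (+1)^1·(28643/236393); sign now +1
reciprocity: (28643/236393) = +1·(236393/28643) since 28643 mod 4 = 3, 236393 mod 4 = 1; sign now +1
(236393/28643) = (7249/28643)   [reduce mod 28643]
reciprocity: (7249/28643) = +1·(28643/7249) since 7249 mod 4 = 1, 28643 mod 4 = 3; sign now +1
(28643/7249) = (6896/7249)   [reduce mod 7249]
6896 = 2^4·431; (2/7249) = +1 since 7249 mod 8 = 1, so (6896/7249) = (+1)^4·(431/7249); sign now +1
reciprocity: (431/7249) = +1·(7249/431) since 431 mod 4 = 3, 7249 mod 4 = 1; sign now +1
(7249/431) = (353/431)   [reduce mod 431]
reciprocity: (353/431) = +1·(431/353) since 353 mod 4 = 1, 431 mod 4 = 3; sign now +1
(431/353) = (78/353)   [reduce mod 353]
78 = 2^1·39; (2/353) = +1 since 353 mod 8 = 1, so (78/353) = (+1)^1·(39/353); sign now +1
reciprocity: (39/353) = +1·(353/39) since 39 mod 4 = 3, 353 mod 4 = 1; sign now +1
(353/39) = (2/39)   [reduce mod 39]
2 = 2^1·1; (2/39) = +1 since 39 mod 8 = 7, so (2/39) = (+1)^1·(1/39); sign now +1
(1/39) = 1; final value = sign = +1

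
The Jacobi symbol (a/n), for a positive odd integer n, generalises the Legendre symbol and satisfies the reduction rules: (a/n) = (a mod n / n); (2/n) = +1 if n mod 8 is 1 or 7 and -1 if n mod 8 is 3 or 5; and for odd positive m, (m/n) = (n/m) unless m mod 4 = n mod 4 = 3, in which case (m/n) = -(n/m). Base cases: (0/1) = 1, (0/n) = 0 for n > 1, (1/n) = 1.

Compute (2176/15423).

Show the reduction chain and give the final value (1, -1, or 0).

factor out 2^7: 2176 = 2^7·17; with 15423 mod 8 = 7, (2/15423) = +1; sign now +1; continue with (17/15423)
flip (17/15423) -> (15423/17): both odd, 17 mod 4 = 1, 15423 mod 4 = 3, so the flip contributes +1; sign now +1
(15423/17): 15423 mod 17 = 4, so (15423/17) = (4/17)
factor out 2^2: 4 = 2^2·1; with 17 mod 8 = 1, (2/17) = +1; sign now +1; continue with (1/17)
reached (1/17) = 1, so the symbol is +1

1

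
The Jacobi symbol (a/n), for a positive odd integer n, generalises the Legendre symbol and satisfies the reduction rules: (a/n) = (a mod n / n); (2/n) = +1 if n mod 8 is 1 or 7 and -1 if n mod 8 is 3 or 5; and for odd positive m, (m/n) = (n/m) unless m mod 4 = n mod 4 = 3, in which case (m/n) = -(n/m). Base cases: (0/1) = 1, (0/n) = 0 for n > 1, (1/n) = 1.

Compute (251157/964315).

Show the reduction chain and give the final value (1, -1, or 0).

1

reciprocity: (251157/964315) = +1·(964315/251157) since 251157 mod 4 = 1, 964315 mod 4 = 3; sign now +1
(964315/251157) = (210844/251157)   [reduce mod 251157]
210844 = 2^2·52711; (2/251157) = -1 since 251157 mod 8 = 5, so (210844/251157) = (-1)^2·(52711/251157); sign now +1
reciprocity: (52711/251157) = +1·(251157/52711) since 52711 mod 4 = 3, 251157 mod 4 = 1; sign now +1
(251157/52711) = (40313/52711)   [reduce mod 52711]
reciprocity: (40313/52711) = +1·(52711/40313) since 40313 mod 4 = 1, 52711 mod 4 = 3; sign now +1
(52711/40313) = (12398/40313)   [reduce mod 40313]
12398 = 2^1·6199; (2/40313) = +1 since 40313 mod 8 = 1, so (12398/40313) = (+1)^1·(6199/40313); sign now +1
reciprocity: (6199/40313) = +1·(40313/6199) since 6199 mod 4 = 3, 40313 mod 4 = 1; sign now +1
(40313/6199) = (3119/6199)   [reduce mod 6199]
reciprocity: (3119/6199) = -1·(6199/3119) since 3119 mod 4 = 3, 6199 mod 4 = 3; sign now -1
(6199/3119) = (3080/3119)   [reduce mod 3119]
3080 = 2^3·385; (2/3119) = +1 since 3119 mod 8 = 7, so (3080/3119) = (+1)^3·(385/3119); sign now -1
reciprocity: (385/3119) = +1·(3119/385) since 385 mod 4 = 1, 3119 mod 4 = 3; sign now -1
(3119/385) = (39/385)   [reduce mod 385]
reciprocity: (39/385) = +1·(385/39) since 39 mod 4 = 3, 385 mod 4 = 1; sign now -1
(385/39) = (34/39)   [reduce mod 39]
34 = 2^1·17; (2/39) = +1 since 39 mod 8 = 7, so (34/39) = (+1)^1·(17/39); sign now -1
reciprocity: (17/39) = +1·(39/17) since 17 mod 4 = 1, 39 mod 4 = 3; sign now -1
(39/17) = (5/17)   [reduce mod 17]
reciprocity: (5/17) = +1·(17/5) since 5 mod 4 = 1, 17 mod 4 = 1; sign now -1
(17/5) = (2/5)   [reduce mod 5]
2 = 2^1·1; (2/5) = -1 since 5 mod 8 = 5, so (2/5) = (-1)^1·(1/5); sign now +1
(1/5) = 1; final value = sign = +1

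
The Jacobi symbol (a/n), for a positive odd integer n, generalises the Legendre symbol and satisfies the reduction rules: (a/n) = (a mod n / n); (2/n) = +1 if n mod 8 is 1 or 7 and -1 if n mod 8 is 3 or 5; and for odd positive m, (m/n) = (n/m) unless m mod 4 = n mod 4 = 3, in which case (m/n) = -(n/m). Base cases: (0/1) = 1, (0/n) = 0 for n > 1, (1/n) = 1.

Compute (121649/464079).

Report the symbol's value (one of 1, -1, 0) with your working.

flip (121649/464079) -> (464079/121649): both odd, 121649 mod 4 = 1, 464079 mod 4 = 3, so the flip contributes +1; sign now +1
(464079/121649): 464079 mod 121649 = 99132, so (464079/121649) = (99132/121649)
factor out 2^2: 99132 = 2^2·24783; with 121649 mod 8 = 1, (2/121649) = +1; sign now +1; continue with (24783/121649)
flip (24783/121649) -> (121649/24783): both odd, 24783 mod 4 = 3, 121649 mod 4 = 1, so the flip contributes +1; sign now +1
(121649/24783): 121649 mod 24783 = 22517, so (121649/24783) = (22517/24783)
flip (22517/24783) -> (24783/22517): both odd, 22517 mod 4 = 1, 24783 mod 4 = 3, so the flip contributes +1; sign now +1
(24783/22517): 24783 mod 22517 = 2266, so (24783/22517) = (2266/22517)
factor out 2^1: 2266 = 2^1·1133; with 22517 mod 8 = 5, (2/22517) = -1; sign now -1; continue with (1133/22517)
flip (1133/22517) -> (22517/1133): both odd, 1133 mod 4 = 1, 22517 mod 4 = 1, so the flip contributes +1; sign now -1
(22517/1133): 22517 mod 1133 = 990, so (22517/1133) = (990/1133)
factor out 2^1: 990 = 2^1·495; with 1133 mod 8 = 5, (2/1133) = -1; sign now +1; continue with (495/1133)
flip (495/1133) -> (1133/495): both odd, 495 mod 4 = 3, 1133 mod 4 = 1, so the flip contributes +1; sign now +1
(1133/495): 1133 mod 495 = 143, so (1133/495) = (143/495)
flip (143/495) -> (495/143): both odd, 143 mod 4 = 3, 495 mod 4 = 3, so the flip contributes -1; sign now -1
(495/143): 495 mod 143 = 66, so (495/143) = (66/143)
factor out 2^1: 66 = 2^1·33; with 143 mod 8 = 7, (2/143) = +1; sign now -1; continue with (33/143)
flip (33/143) -> (143/33): both odd, 33 mod 4 = 1, 143 mod 4 = 3, so the flip contributes +1; sign now -1
(143/33): 143 mod 33 = 11, so (143/33) = (11/33)
flip (11/33) -> (33/11): both odd, 11 mod 4 = 3, 33 mod 4 = 1, so the flip contributes +1; sign now -1
(33/11): 33 mod 11 = 0, so (33/11) = (0/11)
reached (0/11); gcd(a, n) > 1, so (0/11) = 0 and the symbol is 0

0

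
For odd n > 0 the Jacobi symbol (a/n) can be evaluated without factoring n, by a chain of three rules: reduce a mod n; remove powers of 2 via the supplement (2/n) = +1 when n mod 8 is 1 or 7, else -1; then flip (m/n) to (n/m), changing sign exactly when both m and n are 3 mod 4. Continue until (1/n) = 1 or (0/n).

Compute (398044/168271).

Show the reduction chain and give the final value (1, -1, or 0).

0

(398044/168271) = (61502/168271)   [reduce mod 168271]
61502 = 2^1·30751; (2/168271) = +1 since 168271 mod 8 = 7, so (61502/168271) = (+1)^1·(30751/168271); sign now +1
reciprocity: (30751/168271) = -1·(168271/30751) since 30751 mod 4 = 3, 168271 mod 4 = 3; sign now -1
(168271/30751) = (14516/30751)   [reduce mod 30751]
14516 = 2^2·3629; (2/30751) = +1 since 30751 mod 8 = 7, so (14516/30751) = (+1)^2·(3629/30751); sign now -1
reciprocity: (3629/30751) = +1·(30751/3629) since 3629 mod 4 = 1, 30751 mod 4 = 3; sign now -1
(30751/3629) = (1719/3629)   [reduce mod 3629]
reciprocity: (1719/3629) = +1·(3629/1719) since 1719 mod 4 = 3, 3629 mod 4 = 1; sign now -1
(3629/1719) = (191/1719)   [reduce mod 1719]
reciprocity: (191/1719) = -1·(1719/191) since 191 mod 4 = 3, 1719 mod 4 = 3; sign now +1
(1719/191) = (0/191)   [reduce mod 191]
(0/191) = 0   [gcd(a, n) > 1]; final value = 0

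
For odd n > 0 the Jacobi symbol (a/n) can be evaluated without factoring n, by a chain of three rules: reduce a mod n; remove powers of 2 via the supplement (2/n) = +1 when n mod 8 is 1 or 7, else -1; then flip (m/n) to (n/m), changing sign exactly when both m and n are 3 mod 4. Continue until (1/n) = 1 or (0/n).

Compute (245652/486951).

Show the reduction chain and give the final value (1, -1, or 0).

0

245652 = 2^2·61413; (2/486951) = +1 since 486951 mod 8 = 7, so (245652/486951) = (+1)^2·(61413/486951); sign now +1
reciprocity: (61413/486951) = +1·(486951/61413) since 61413 mod 4 = 1, 486951 mod 4 = 3; sign now +1
(486951/61413) = (57060/61413)   [reduce mod 61413]
57060 = 2^2·14265; (2/61413) = -1 since 61413 mod 8 = 5, so (57060/61413) = (-1)^2·(14265/61413); sign now +1
reciprocity: (14265/61413) = +1·(61413/14265) since 14265 mod 4 = 1, 61413 mod 4 = 1; sign now +1
(61413/14265) = (4353/14265)   [reduce mod 14265]
reciprocity: (4353/14265) = +1·(14265/4353) since 4353 mod 4 = 1, 14265 mod 4 = 1; sign now +1
(14265/4353) = (1206/4353)   [reduce mod 4353]
1206 = 2^1·603; (2/4353) = +1 since 4353 mod 8 = 1, so (1206/4353) = (+1)^1·(603/4353); sign now +1
reciprocity: (603/4353) = +1·(4353/603) since 603 mod 4 = 3, 4353 mod 4 = 1; sign now +1
(4353/603) = (132/603)   [reduce mod 603]
132 = 2^2·33; (2/603) = -1 since 603 mod 8 = 3, so (132/603) = (-1)^2·(33/603); sign now +1
reciprocity: (33/603) = +1·(603/33) since 33 mod 4 = 1, 603 mod 4 = 3; sign now +1
(603/33) = (9/33)   [reduce mod 33]
reciprocity: (9/33) = +1·(33/9) since 9 mod 4 = 1, 33 mod 4 = 1; sign now +1
(33/9) = (6/9)   [reduce mod 9]
6 = 2^1·3; (2/9) = +1 since 9 mod 8 = 1, so (6/9) = (+1)^1·(3/9); sign now +1
reciprocity: (3/9) = +1·(9/3) since 3 mod 4 = 3, 9 mod 4 = 1; sign now +1
(9/3) = (0/3)   [reduce mod 3]
(0/3) = 0   [gcd(a, n) > 1]; final value = 0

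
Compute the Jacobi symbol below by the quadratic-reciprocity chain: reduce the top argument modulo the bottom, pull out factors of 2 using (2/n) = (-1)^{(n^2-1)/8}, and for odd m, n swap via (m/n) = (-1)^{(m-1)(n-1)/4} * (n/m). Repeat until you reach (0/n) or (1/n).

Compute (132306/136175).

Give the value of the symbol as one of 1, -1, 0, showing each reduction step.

-1

factor out 2^1: 132306 = 2^1·66153; with 136175 mod 8 = 7, (2/136175) = +1; sign now +1; continue with (66153/136175)
flip (66153/136175) -> (136175/66153): both odd, 66153 mod 4 = 1, 136175 mod 4 = 3, so the flip contributes +1; sign now +1
(136175/66153): 136175 mod 66153 = 3869, so (136175/66153) = (3869/66153)
flip (3869/66153) -> (66153/3869): both odd, 3869 mod 4 = 1, 66153 mod 4 = 1, so the flip contributes +1; sign now +1
(66153/3869): 66153 mod 3869 = 380, so (66153/3869) = (380/3869)
factor out 2^2: 380 = 2^2·95; with 3869 mod 8 = 5, (2/3869) = -1; sign now +1; continue with (95/3869)
flip (95/3869) -> (3869/95): both odd, 95 mod 4 = 3, 3869 mod 4 = 1, so the flip contributes +1; sign now +1
(3869/95): 3869 mod 95 = 69, so (3869/95) = (69/95)
flip (69/95) -> (95/69): both odd, 69 mod 4 = 1, 95 mod 4 = 3, so the flip contributes +1; sign now +1
(95/69): 95 mod 69 = 26, so (95/69) = (26/69)
factor out 2^1: 26 = 2^1·13; with 69 mod 8 = 5, (2/69) = -1; sign now -1; continue with (13/69)
flip (13/69) -> (69/13): both odd, 13 mod 4 = 1, 69 mod 4 = 1, so the flip contributes +1; sign now -1
(69/13): 69 mod 13 = 4, so (69/13) = (4/13)
factor out 2^2: 4 = 2^2·1; with 13 mod 8 = 5, (2/13) = -1; sign now -1; continue with (1/13)
reached (1/13) = 1, so the symbol is -1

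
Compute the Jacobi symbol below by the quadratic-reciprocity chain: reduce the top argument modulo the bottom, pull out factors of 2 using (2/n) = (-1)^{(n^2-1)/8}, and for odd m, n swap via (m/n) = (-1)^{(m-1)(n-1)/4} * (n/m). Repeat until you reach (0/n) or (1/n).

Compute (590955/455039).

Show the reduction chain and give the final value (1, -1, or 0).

-1

(590955/455039): 590955 mod 455039 = 135916, so (590955/455039) = (135916/455039)
factor out 2^2: 135916 = 2^2·33979; with 455039 mod 8 = 7, (2/455039) = +1; sign now +1; continue with (33979/455039)
flip (33979/455039) -> (455039/33979): both odd, 33979 mod 4 = 3, 455039 mod 4 = 3, so the flip contributes -1; sign now -1
(455039/33979): 455039 mod 33979 = 13312, so (455039/33979) = (13312/33979)
factor out 2^10: 13312 = 2^10·13; with 33979 mod 8 = 3, (2/33979) = -1; sign now -1; continue with (13/33979)
flip (13/33979) -> (33979/13): both odd, 13 mod 4 = 1, 33979 mod 4 = 3, so the flip contributes +1; sign now -1
(33979/13): 33979 mod 13 = 10, so (33979/13) = (10/13)
factor out 2^1: 10 = 2^1·5; with 13 mod 8 = 5, (2/13) = -1; sign now +1; continue with (5/13)
flip (5/13) -> (13/5): both odd, 5 mod 4 = 1, 13 mod 4 = 1, so the flip contributes +1; sign now +1
(13/5): 13 mod 5 = 3, so (13/5) = (3/5)
flip (3/5) -> (5/3): both odd, 3 mod 4 = 3, 5 mod 4 = 1, so the flip contributes +1; sign now +1
(5/3): 5 mod 3 = 2, so (5/3) = (2/3)
factor out 2^1: 2 = 2^1·1; with 3 mod 8 = 3, (2/3) = -1; sign now -1; continue with (1/3)
reached (1/3) = 1, so the symbol is -1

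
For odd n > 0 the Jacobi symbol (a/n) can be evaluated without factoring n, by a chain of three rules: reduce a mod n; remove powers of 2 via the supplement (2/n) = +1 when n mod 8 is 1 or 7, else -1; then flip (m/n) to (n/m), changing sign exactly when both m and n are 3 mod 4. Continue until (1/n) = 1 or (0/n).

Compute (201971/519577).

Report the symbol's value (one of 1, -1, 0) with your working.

1

flip (201971/519577) -> (519577/201971): both odd, 201971 mod 4 = 3, 519577 mod 4 = 1, so the flip contributes +1; sign now +1
(519577/201971): 519577 mod 201971 = 115635, so (519577/201971) = (115635/201971)
flip (115635/201971) -> (201971/115635): both odd, 115635 mod 4 = 3, 201971 mod 4 = 3, so the flip contributes -1; sign now -1
(201971/115635): 201971 mod 115635 = 86336, so (201971/115635) = (86336/115635)
factor out 2^6: 86336 = 2^6·1349; with 115635 mod 8 = 3, (2/115635) = -1; sign now -1; continue with (1349/115635)
flip (1349/115635) -> (115635/1349): both odd, 1349 mod 4 = 1, 115635 mod 4 = 3, so the flip contributes +1; sign now -1
(115635/1349): 115635 mod 1349 = 970, so (115635/1349) = (970/1349)
factor out 2^1: 970 = 2^1·485; with 1349 mod 8 = 5, (2/1349) = -1; sign now +1; continue with (485/1349)
flip (485/1349) -> (1349/485): both odd, 485 mod 4 = 1, 1349 mod 4 = 1, so the flip contributes +1; sign now +1
(1349/485): 1349 mod 485 = 379, so (1349/485) = (379/485)
flip (379/485) -> (485/379): both odd, 379 mod 4 = 3, 485 mod 4 = 1, so the flip contributes +1; sign now +1
(485/379): 485 mod 379 = 106, so (485/379) = (106/379)
factor out 2^1: 106 = 2^1·53; with 379 mod 8 = 3, (2/379) = -1; sign now -1; continue with (53/379)
flip (53/379) -> (379/53): both odd, 53 mod 4 = 1, 379 mod 4 = 3, so the flip contributes +1; sign now -1
(379/53): 379 mod 53 = 8, so (379/53) = (8/53)
factor out 2^3: 8 = 2^3·1; with 53 mod 8 = 5, (2/53) = -1; sign now +1; continue with (1/53)
reached (1/53) = 1, so the symbol is +1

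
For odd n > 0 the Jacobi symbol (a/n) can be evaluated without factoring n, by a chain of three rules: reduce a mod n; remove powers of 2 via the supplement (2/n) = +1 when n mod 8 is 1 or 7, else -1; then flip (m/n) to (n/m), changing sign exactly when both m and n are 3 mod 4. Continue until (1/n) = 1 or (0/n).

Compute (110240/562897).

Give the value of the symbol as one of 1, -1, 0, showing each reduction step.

factor out 2^5: 110240 = 2^5·3445; with 562897 mod 8 = 1, (2/562897) = +1; sign now +1; continue with (3445/562897)
flip (3445/562897) -> (562897/3445): both odd, 3445 mod 4 = 1, 562897 mod 4 = 1, so the flip contributes +1; sign now +1
(562897/3445): 562897 mod 3445 = 1362, so (562897/3445) = (1362/3445)
factor out 2^1: 1362 = 2^1·681; with 3445 mod 8 = 5, (2/3445) = -1; sign now -1; continue with (681/3445)
flip (681/3445) -> (3445/681): both odd, 681 mod 4 = 1, 3445 mod 4 = 1, so the flip contributes +1; sign now -1
(3445/681): 3445 mod 681 = 40, so (3445/681) = (40/681)
factor out 2^3: 40 = 2^3·5; with 681 mod 8 = 1, (2/681) = +1; sign now -1; continue with (5/681)
flip (5/681) -> (681/5): both odd, 5 mod 4 = 1, 681 mod 4 = 1, so the flip contributes +1; sign now -1
(681/5): 681 mod 5 = 1, so (681/5) = (1/5)
reached (1/5) = 1, so the symbol is -1

-1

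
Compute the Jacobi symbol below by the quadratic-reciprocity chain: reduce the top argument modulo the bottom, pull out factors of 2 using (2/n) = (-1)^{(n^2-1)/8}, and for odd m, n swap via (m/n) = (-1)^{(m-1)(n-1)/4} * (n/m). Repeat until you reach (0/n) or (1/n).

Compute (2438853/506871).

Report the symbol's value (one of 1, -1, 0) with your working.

0

(2438853/506871) = (411369/506871)   [reduce mod 506871]
reciprocity: (411369/506871) = +1·(506871/411369) since 411369 mod 4 = 1, 506871 mod 4 = 3; sign now +1
(506871/411369) = (95502/411369)   [reduce mod 411369]
95502 = 2^1·47751; (2/411369) = +1 since 411369 mod 8 = 1, so (95502/411369) = (+1)^1·(47751/411369); sign now +1
reciprocity: (47751/411369) = +1·(411369/47751) since 47751 mod 4 = 3, 411369 mod 4 = 1; sign now +1
(411369/47751) = (29361/47751)   [reduce mod 47751]
reciprocity: (29361/47751) = +1·(47751/29361) since 29361 mod 4 = 1, 47751 mod 4 = 3; sign now +1
(47751/29361) = (18390/29361)   [reduce mod 29361]
18390 = 2^1·9195; (2/29361) = +1 since 29361 mod 8 = 1, so (18390/29361) = (+1)^1·(9195/29361); sign now +1
reciprocity: (9195/29361) = +1·(29361/9195) since 9195 mod 4 = 3, 29361 mod 4 = 1; sign now +1
(29361/9195) = (1776/9195)   [reduce mod 9195]
1776 = 2^4·111; (2/9195) = -1 since 9195 mod 8 = 3, so (1776/9195) = (-1)^4·(111/9195); sign now +1
reciprocity: (111/9195) = -1·(9195/111) since 111 mod 4 = 3, 9195 mod 4 = 3; sign now -1
(9195/111) = (93/111)   [reduce mod 111]
reciprocity: (93/111) = +1·(111/93) since 93 mod 4 = 1, 111 mod 4 = 3; sign now -1
(111/93) = (18/93)   [reduce mod 93]
18 = 2^1·9; (2/93) = -1 since 93 mod 8 = 5, so (18/93) = (-1)^1·(9/93); sign now +1
reciprocity: (9/93) = +1·(93/9) since 9 mod 4 = 1, 93 mod 4 = 1; sign now +1
(93/9) = (3/9)   [reduce mod 9]
reciprocity: (3/9) = +1·(9/3) since 3 mod 4 = 3, 9 mod 4 = 1; sign now +1
(9/3) = (0/3)   [reduce mod 3]
(0/3) = 0   [gcd(a, n) > 1]; final value = 0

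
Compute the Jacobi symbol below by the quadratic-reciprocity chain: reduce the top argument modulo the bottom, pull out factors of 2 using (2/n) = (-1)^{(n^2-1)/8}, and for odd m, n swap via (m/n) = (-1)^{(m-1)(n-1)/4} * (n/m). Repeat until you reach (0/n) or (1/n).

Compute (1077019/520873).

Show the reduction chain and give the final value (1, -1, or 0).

(1077019/520873): 1077019 mod 520873 = 35273, so (1077019/520873) = (35273/520873)
flip (35273/520873) -> (520873/35273): both odd, 35273 mod 4 = 1, 520873 mod 4 = 1, so the flip contributes +1; sign now +1
(520873/35273): 520873 mod 35273 = 27051, so (520873/35273) = (27051/35273)
flip (27051/35273) -> (35273/27051): both odd, 27051 mod 4 = 3, 35273 mod 4 = 1, so the flip contributes +1; sign now +1
(35273/27051): 35273 mod 27051 = 8222, so (35273/27051) = (8222/27051)
factor out 2^1: 8222 = 2^1·4111; with 27051 mod 8 = 3, (2/27051) = -1; sign now -1; continue with (4111/27051)
flip (4111/27051) -> (27051/4111): both odd, 4111 mod 4 = 3, 27051 mod 4 = 3, so the flip contributes -1; sign now +1
(27051/4111): 27051 mod 4111 = 2385, so (27051/4111) = (2385/4111)
flip (2385/4111) -> (4111/2385): both odd, 2385 mod 4 = 1, 4111 mod 4 = 3, so the flip contributes +1; sign now +1
(4111/2385): 4111 mod 2385 = 1726, so (4111/2385) = (1726/2385)
factor out 2^1: 1726 = 2^1·863; with 2385 mod 8 = 1, (2/2385) = +1; sign now +1; continue with (863/2385)
flip (863/2385) -> (2385/863): both odd, 863 mod 4 = 3, 2385 mod 4 = 1, so the flip contributes +1; sign now +1
(2385/863): 2385 mod 863 = 659, so (2385/863) = (659/863)
flip (659/863) -> (863/659): both odd, 659 mod 4 = 3, 863 mod 4 = 3, so the flip contributes -1; sign now -1
(863/659): 863 mod 659 = 204, so (863/659) = (204/659)
factor out 2^2: 204 = 2^2·51; with 659 mod 8 = 3, (2/659) = -1; sign now -1; continue with (51/659)
flip (51/659) -> (659/51): both odd, 51 mod 4 = 3, 659 mod 4 = 3, so the flip contributes -1; sign now +1
(659/51): 659 mod 51 = 47, so (659/51) = (47/51)
flip (47/51) -> (51/47): both odd, 47 mod 4 = 3, 51 mod 4 = 3, so the flip contributes -1; sign now -1
(51/47): 51 mod 47 = 4, so (51/47) = (4/47)
factor out 2^2: 4 = 2^2·1; with 47 mod 8 = 7, (2/47) = +1; sign now -1; continue with (1/47)
reached (1/47) = 1, so the symbol is -1

-1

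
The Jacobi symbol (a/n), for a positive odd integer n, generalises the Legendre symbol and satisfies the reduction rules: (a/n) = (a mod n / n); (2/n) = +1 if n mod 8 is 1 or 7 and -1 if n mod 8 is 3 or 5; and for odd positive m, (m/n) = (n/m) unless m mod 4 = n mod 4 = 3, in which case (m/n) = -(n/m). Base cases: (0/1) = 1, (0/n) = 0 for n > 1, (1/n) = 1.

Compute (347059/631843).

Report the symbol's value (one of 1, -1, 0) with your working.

flip (347059/631843) -> (631843/347059): both odd, 347059 mod 4 = 3, 631843 mod 4 = 3, so the flip contributes -1; sign now -1
(631843/347059): 631843 mod 347059 = 284784, so (631843/347059) = (284784/347059)
factor out 2^4: 284784 = 2^4·17799; with 347059 mod 8 = 3, (2/347059) = -1; sign now -1; continue with (17799/347059)
flip (17799/347059) -> (347059/17799): both odd, 17799 mod 4 = 3, 347059 mod 4 = 3, so the flip contributes -1; sign now +1
(347059/17799): 347059 mod 17799 = 8878, so (347059/17799) = (8878/17799)
factor out 2^1: 8878 = 2^1·4439; with 17799 mod 8 = 7, (2/17799) = +1; sign now +1; continue with (4439/17799)
flip (4439/17799) -> (17799/4439): both odd, 4439 mod 4 = 3, 17799 mod 4 = 3, so the flip contributes -1; sign now -1
(17799/4439): 17799 mod 4439 = 43, so (17799/4439) = (43/4439)
flip (43/4439) -> (4439/43): both odd, 43 mod 4 = 3, 4439 mod 4 = 3, so the flip contributes -1; sign now +1
(4439/43): 4439 mod 43 = 10, so (4439/43) = (10/43)
factor out 2^1: 10 = 2^1·5; with 43 mod 8 = 3, (2/43) = -1; sign now -1; continue with (5/43)
flip (5/43) -> (43/5): both odd, 5 mod 4 = 1, 43 mod 4 = 3, so the flip contributes +1; sign now -1
(43/5): 43 mod 5 = 3, so (43/5) = (3/5)
flip (3/5) -> (5/3): both odd, 3 mod 4 = 3, 5 mod 4 = 1, so the flip contributes +1; sign now -1
(5/3): 5 mod 3 = 2, so (5/3) = (2/3)
factor out 2^1: 2 = 2^1·1; with 3 mod 8 = 3, (2/3) = -1; sign now +1; continue with (1/3)
reached (1/3) = 1, so the symbol is +1

1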